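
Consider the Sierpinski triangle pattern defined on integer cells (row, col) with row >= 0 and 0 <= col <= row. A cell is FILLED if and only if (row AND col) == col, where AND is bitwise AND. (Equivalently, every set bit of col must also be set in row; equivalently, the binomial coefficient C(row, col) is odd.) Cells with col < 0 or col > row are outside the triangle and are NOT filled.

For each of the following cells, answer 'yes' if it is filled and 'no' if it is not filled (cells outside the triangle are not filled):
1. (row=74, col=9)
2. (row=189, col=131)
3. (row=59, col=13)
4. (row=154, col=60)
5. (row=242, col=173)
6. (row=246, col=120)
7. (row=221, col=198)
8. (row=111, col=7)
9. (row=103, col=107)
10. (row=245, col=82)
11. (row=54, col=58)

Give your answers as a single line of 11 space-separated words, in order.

Answer: no no no no no no no yes no no no

Derivation:
(74,9): row=0b1001010, col=0b1001, row AND col = 0b1000 = 8; 8 != 9 -> empty
(189,131): row=0b10111101, col=0b10000011, row AND col = 0b10000001 = 129; 129 != 131 -> empty
(59,13): row=0b111011, col=0b1101, row AND col = 0b1001 = 9; 9 != 13 -> empty
(154,60): row=0b10011010, col=0b111100, row AND col = 0b11000 = 24; 24 != 60 -> empty
(242,173): row=0b11110010, col=0b10101101, row AND col = 0b10100000 = 160; 160 != 173 -> empty
(246,120): row=0b11110110, col=0b1111000, row AND col = 0b1110000 = 112; 112 != 120 -> empty
(221,198): row=0b11011101, col=0b11000110, row AND col = 0b11000100 = 196; 196 != 198 -> empty
(111,7): row=0b1101111, col=0b111, row AND col = 0b111 = 7; 7 == 7 -> filled
(103,107): col outside [0, 103] -> not filled
(245,82): row=0b11110101, col=0b1010010, row AND col = 0b1010000 = 80; 80 != 82 -> empty
(54,58): col outside [0, 54] -> not filled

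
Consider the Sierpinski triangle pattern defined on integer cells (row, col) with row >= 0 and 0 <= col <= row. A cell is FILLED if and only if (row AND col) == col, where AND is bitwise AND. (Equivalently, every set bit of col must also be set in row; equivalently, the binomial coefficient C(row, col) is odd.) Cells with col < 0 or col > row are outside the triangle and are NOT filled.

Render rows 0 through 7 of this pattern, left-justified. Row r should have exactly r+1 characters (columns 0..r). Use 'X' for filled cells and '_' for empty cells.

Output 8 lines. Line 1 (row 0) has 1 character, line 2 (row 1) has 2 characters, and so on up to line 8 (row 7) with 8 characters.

r0=0: X
r1=1: XX
r2=10: X_X
r3=11: XXXX
r4=100: X___X
r5=101: XX__XX
r6=110: X_X_X_X
r7=111: XXXXXXXX

Answer: X
XX
X_X
XXXX
X___X
XX__XX
X_X_X_X
XXXXXXXX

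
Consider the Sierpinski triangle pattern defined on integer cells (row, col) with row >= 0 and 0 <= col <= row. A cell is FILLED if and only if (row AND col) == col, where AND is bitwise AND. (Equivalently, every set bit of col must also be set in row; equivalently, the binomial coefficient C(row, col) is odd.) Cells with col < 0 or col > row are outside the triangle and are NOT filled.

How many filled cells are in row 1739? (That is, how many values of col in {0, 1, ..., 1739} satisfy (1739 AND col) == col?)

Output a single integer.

Answer: 128

Derivation:
1739 in binary = 11011001011
popcount(1739) = number of 1-bits in 11011001011 = 7
A col c satisfies (1739 AND c) == c iff every set bit of c is also set in 1739; each of the 7 set bits of 1739 can independently be on or off in c.
count = 2^7 = 128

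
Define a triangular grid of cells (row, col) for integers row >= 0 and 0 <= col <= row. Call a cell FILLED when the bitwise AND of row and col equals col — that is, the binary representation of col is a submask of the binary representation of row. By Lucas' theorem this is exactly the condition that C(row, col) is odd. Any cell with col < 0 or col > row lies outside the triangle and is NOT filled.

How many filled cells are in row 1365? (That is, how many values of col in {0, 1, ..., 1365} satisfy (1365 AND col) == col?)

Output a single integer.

Answer: 64

Derivation:
1365 in binary = 10101010101
popcount(1365) = number of 1-bits in 10101010101 = 6
A col c satisfies (1365 AND c) == c iff every set bit of c is also set in 1365; each of the 6 set bits of 1365 can independently be on or off in c.
count = 2^6 = 64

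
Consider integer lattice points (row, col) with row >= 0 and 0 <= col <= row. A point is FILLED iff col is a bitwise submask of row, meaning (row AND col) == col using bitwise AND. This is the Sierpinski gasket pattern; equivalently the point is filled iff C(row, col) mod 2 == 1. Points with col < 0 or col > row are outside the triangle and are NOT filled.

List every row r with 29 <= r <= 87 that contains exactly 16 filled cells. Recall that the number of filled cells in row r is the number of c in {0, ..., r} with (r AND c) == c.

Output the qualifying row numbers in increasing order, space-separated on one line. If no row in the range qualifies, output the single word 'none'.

Answer: 29 30 39 43 45 46 51 53 54 57 58 60 71 75 77 78 83 85 86

Derivation:
Row r has 2^popcount(r) filled cells, so we need popcount(r) = log2(16) = 4.
Scan r = 29..87 and keep those with exactly 4 one-bits:
r=29=11101 popcount=4 -> KEEP
r=30=11110 popcount=4 -> KEEP
r=31=11111 popcount=5 -> skip
r=32=100000 popcount=1 -> skip
r=33=100001 popcount=2 -> skip
r=34=100010 popcount=2 -> skip
r=35=100011 popcount=3 -> skip
r=36=100100 popcount=2 -> skip
r=37=100101 popcount=3 -> skip
r=38=100110 popcount=3 -> skip
r=39=100111 popcount=4 -> KEEP
r=40=101000 popcount=2 -> skip
r=41=101001 popcount=3 -> skip
r=42=101010 popcount=3 -> skip
r=43=101011 popcount=4 -> KEEP
r=44=101100 popcount=3 -> skip
r=45=101101 popcount=4 -> KEEP
r=46=101110 popcount=4 -> KEEP
r=47=101111 popcount=5 -> skip
r=48=110000 popcount=2 -> skip
r=49=110001 popcount=3 -> skip
r=50=110010 popcount=3 -> skip
r=51=110011 popcount=4 -> KEEP
r=52=110100 popcount=3 -> skip
r=53=110101 popcount=4 -> KEEP
r=54=110110 popcount=4 -> KEEP
r=55=110111 popcount=5 -> skip
r=56=111000 popcount=3 -> skip
r=57=111001 popcount=4 -> KEEP
r=58=111010 popcount=4 -> KEEP
r=59=111011 popcount=5 -> skip
r=60=111100 popcount=4 -> KEEP
r=61=111101 popcount=5 -> skip
r=62=111110 popcount=5 -> skip
r=63=111111 popcount=6 -> skip
r=64=1000000 popcount=1 -> skip
r=65=1000001 popcount=2 -> skip
r=66=1000010 popcount=2 -> skip
r=67=1000011 popcount=3 -> skip
r=68=1000100 popcount=2 -> skip
r=69=1000101 popcount=3 -> skip
r=70=1000110 popcount=3 -> skip
r=71=1000111 popcount=4 -> KEEP
r=72=1001000 popcount=2 -> skip
r=73=1001001 popcount=3 -> skip
r=74=1001010 popcount=3 -> skip
r=75=1001011 popcount=4 -> KEEP
r=76=1001100 popcount=3 -> skip
r=77=1001101 popcount=4 -> KEEP
r=78=1001110 popcount=4 -> KEEP
r=79=1001111 popcount=5 -> skip
r=80=1010000 popcount=2 -> skip
r=81=1010001 popcount=3 -> skip
r=82=1010010 popcount=3 -> skip
r=83=1010011 popcount=4 -> KEEP
r=84=1010100 popcount=3 -> skip
r=85=1010101 popcount=4 -> KEEP
r=86=1010110 popcount=4 -> KEEP
r=87=1010111 popcount=5 -> skip
Kept rows: 29 30 39 43 45 46 51 53 54 57 58 60 71 75 77 78 83 85 86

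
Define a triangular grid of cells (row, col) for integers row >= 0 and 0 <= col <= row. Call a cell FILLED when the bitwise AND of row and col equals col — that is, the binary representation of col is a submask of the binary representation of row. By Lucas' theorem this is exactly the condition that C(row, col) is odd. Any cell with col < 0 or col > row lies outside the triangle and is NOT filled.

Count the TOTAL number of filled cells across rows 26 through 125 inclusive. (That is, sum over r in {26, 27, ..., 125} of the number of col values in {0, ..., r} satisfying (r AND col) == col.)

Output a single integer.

r26=11010 pc3: +8 =8
r27=11011 pc4: +16 =24
r28=11100 pc3: +8 =32
r29=11101 pc4: +16 =48
r30=11110 pc4: +16 =64
r31=11111 pc5: +32 =96
r32=100000 pc1: +2 =98
r33=100001 pc2: +4 =102
r34=100010 pc2: +4 =106
r35=100011 pc3: +8 =114
r36=100100 pc2: +4 =118
r37=100101 pc3: +8 =126
r38=100110 pc3: +8 =134
r39=100111 pc4: +16 =150
r40=101000 pc2: +4 =154
r41=101001 pc3: +8 =162
r42=101010 pc3: +8 =170
r43=101011 pc4: +16 =186
r44=101100 pc3: +8 =194
r45=101101 pc4: +16 =210
r46=101110 pc4: +16 =226
r47=101111 pc5: +32 =258
r48=110000 pc2: +4 =262
r49=110001 pc3: +8 =270
r50=110010 pc3: +8 =278
r51=110011 pc4: +16 =294
r52=110100 pc3: +8 =302
r53=110101 pc4: +16 =318
r54=110110 pc4: +16 =334
r55=110111 pc5: +32 =366
r56=111000 pc3: +8 =374
r57=111001 pc4: +16 =390
r58=111010 pc4: +16 =406
r59=111011 pc5: +32 =438
r60=111100 pc4: +16 =454
r61=111101 pc5: +32 =486
r62=111110 pc5: +32 =518
r63=111111 pc6: +64 =582
r64=1000000 pc1: +2 =584
r65=1000001 pc2: +4 =588
r66=1000010 pc2: +4 =592
r67=1000011 pc3: +8 =600
r68=1000100 pc2: +4 =604
r69=1000101 pc3: +8 =612
r70=1000110 pc3: +8 =620
r71=1000111 pc4: +16 =636
r72=1001000 pc2: +4 =640
r73=1001001 pc3: +8 =648
r74=1001010 pc3: +8 =656
r75=1001011 pc4: +16 =672
r76=1001100 pc3: +8 =680
r77=1001101 pc4: +16 =696
r78=1001110 pc4: +16 =712
r79=1001111 pc5: +32 =744
r80=1010000 pc2: +4 =748
r81=1010001 pc3: +8 =756
r82=1010010 pc3: +8 =764
r83=1010011 pc4: +16 =780
r84=1010100 pc3: +8 =788
r85=1010101 pc4: +16 =804
r86=1010110 pc4: +16 =820
r87=1010111 pc5: +32 =852
r88=1011000 pc3: +8 =860
r89=1011001 pc4: +16 =876
r90=1011010 pc4: +16 =892
r91=1011011 pc5: +32 =924
r92=1011100 pc4: +16 =940
r93=1011101 pc5: +32 =972
r94=1011110 pc5: +32 =1004
r95=1011111 pc6: +64 =1068
r96=1100000 pc2: +4 =1072
r97=1100001 pc3: +8 =1080
r98=1100010 pc3: +8 =1088
r99=1100011 pc4: +16 =1104
r100=1100100 pc3: +8 =1112
r101=1100101 pc4: +16 =1128
r102=1100110 pc4: +16 =1144
r103=1100111 pc5: +32 =1176
r104=1101000 pc3: +8 =1184
r105=1101001 pc4: +16 =1200
r106=1101010 pc4: +16 =1216
r107=1101011 pc5: +32 =1248
r108=1101100 pc4: +16 =1264
r109=1101101 pc5: +32 =1296
r110=1101110 pc5: +32 =1328
r111=1101111 pc6: +64 =1392
r112=1110000 pc3: +8 =1400
r113=1110001 pc4: +16 =1416
r114=1110010 pc4: +16 =1432
r115=1110011 pc5: +32 =1464
r116=1110100 pc4: +16 =1480
r117=1110101 pc5: +32 =1512
r118=1110110 pc5: +32 =1544
r119=1110111 pc6: +64 =1608
r120=1111000 pc4: +16 =1624
r121=1111001 pc5: +32 =1656
r122=1111010 pc5: +32 =1688
r123=1111011 pc6: +64 =1752
r124=1111100 pc5: +32 =1784
r125=1111101 pc6: +64 =1848

Answer: 1848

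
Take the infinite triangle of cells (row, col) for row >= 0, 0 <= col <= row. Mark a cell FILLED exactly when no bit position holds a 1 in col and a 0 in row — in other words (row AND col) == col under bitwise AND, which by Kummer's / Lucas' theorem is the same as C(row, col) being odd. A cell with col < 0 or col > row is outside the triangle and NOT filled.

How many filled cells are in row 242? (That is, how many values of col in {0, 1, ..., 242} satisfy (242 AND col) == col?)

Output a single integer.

Answer: 32

Derivation:
242 in binary = 11110010
popcount(242) = number of 1-bits in 11110010 = 5
A col c satisfies (242 AND c) == c iff every set bit of c is also set in 242; each of the 5 set bits of 242 can independently be on or off in c.
count = 2^5 = 32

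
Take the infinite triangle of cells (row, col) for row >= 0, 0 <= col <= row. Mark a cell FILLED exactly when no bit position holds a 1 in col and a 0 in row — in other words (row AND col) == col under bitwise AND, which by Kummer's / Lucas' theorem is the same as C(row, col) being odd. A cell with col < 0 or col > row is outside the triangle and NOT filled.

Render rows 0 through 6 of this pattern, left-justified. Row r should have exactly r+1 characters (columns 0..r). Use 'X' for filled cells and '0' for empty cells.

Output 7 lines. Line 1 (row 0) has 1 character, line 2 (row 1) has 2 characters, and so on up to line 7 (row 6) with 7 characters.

Answer: X
XX
X0X
XXXX
X000X
XX00XX
X0X0X0X

Derivation:
r0=0: X
r1=1: XX
r2=10: X0X
r3=11: XXXX
r4=100: X000X
r5=101: XX00XX
r6=110: X0X0X0X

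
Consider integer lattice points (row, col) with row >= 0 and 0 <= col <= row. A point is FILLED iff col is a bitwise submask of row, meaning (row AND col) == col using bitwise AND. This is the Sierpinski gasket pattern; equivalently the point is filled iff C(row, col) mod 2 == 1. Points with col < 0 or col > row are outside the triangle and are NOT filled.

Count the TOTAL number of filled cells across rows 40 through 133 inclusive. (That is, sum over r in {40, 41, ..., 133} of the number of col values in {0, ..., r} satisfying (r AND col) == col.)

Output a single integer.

r40=101000 pc2: +4 =4
r41=101001 pc3: +8 =12
r42=101010 pc3: +8 =20
r43=101011 pc4: +16 =36
r44=101100 pc3: +8 =44
r45=101101 pc4: +16 =60
r46=101110 pc4: +16 =76
r47=101111 pc5: +32 =108
r48=110000 pc2: +4 =112
r49=110001 pc3: +8 =120
r50=110010 pc3: +8 =128
r51=110011 pc4: +16 =144
r52=110100 pc3: +8 =152
r53=110101 pc4: +16 =168
r54=110110 pc4: +16 =184
r55=110111 pc5: +32 =216
r56=111000 pc3: +8 =224
r57=111001 pc4: +16 =240
r58=111010 pc4: +16 =256
r59=111011 pc5: +32 =288
r60=111100 pc4: +16 =304
r61=111101 pc5: +32 =336
r62=111110 pc5: +32 =368
r63=111111 pc6: +64 =432
r64=1000000 pc1: +2 =434
r65=1000001 pc2: +4 =438
r66=1000010 pc2: +4 =442
r67=1000011 pc3: +8 =450
r68=1000100 pc2: +4 =454
r69=1000101 pc3: +8 =462
r70=1000110 pc3: +8 =470
r71=1000111 pc4: +16 =486
r72=1001000 pc2: +4 =490
r73=1001001 pc3: +8 =498
r74=1001010 pc3: +8 =506
r75=1001011 pc4: +16 =522
r76=1001100 pc3: +8 =530
r77=1001101 pc4: +16 =546
r78=1001110 pc4: +16 =562
r79=1001111 pc5: +32 =594
r80=1010000 pc2: +4 =598
r81=1010001 pc3: +8 =606
r82=1010010 pc3: +8 =614
r83=1010011 pc4: +16 =630
r84=1010100 pc3: +8 =638
r85=1010101 pc4: +16 =654
r86=1010110 pc4: +16 =670
r87=1010111 pc5: +32 =702
r88=1011000 pc3: +8 =710
r89=1011001 pc4: +16 =726
r90=1011010 pc4: +16 =742
r91=1011011 pc5: +32 =774
r92=1011100 pc4: +16 =790
r93=1011101 pc5: +32 =822
r94=1011110 pc5: +32 =854
r95=1011111 pc6: +64 =918
r96=1100000 pc2: +4 =922
r97=1100001 pc3: +8 =930
r98=1100010 pc3: +8 =938
r99=1100011 pc4: +16 =954
r100=1100100 pc3: +8 =962
r101=1100101 pc4: +16 =978
r102=1100110 pc4: +16 =994
r103=1100111 pc5: +32 =1026
r104=1101000 pc3: +8 =1034
r105=1101001 pc4: +16 =1050
r106=1101010 pc4: +16 =1066
r107=1101011 pc5: +32 =1098
r108=1101100 pc4: +16 =1114
r109=1101101 pc5: +32 =1146
r110=1101110 pc5: +32 =1178
r111=1101111 pc6: +64 =1242
r112=1110000 pc3: +8 =1250
r113=1110001 pc4: +16 =1266
r114=1110010 pc4: +16 =1282
r115=1110011 pc5: +32 =1314
r116=1110100 pc4: +16 =1330
r117=1110101 pc5: +32 =1362
r118=1110110 pc5: +32 =1394
r119=1110111 pc6: +64 =1458
r120=1111000 pc4: +16 =1474
r121=1111001 pc5: +32 =1506
r122=1111010 pc5: +32 =1538
r123=1111011 pc6: +64 =1602
r124=1111100 pc5: +32 =1634
r125=1111101 pc6: +64 =1698
r126=1111110 pc6: +64 =1762
r127=1111111 pc7: +128 =1890
r128=10000000 pc1: +2 =1892
r129=10000001 pc2: +4 =1896
r130=10000010 pc2: +4 =1900
r131=10000011 pc3: +8 =1908
r132=10000100 pc2: +4 =1912
r133=10000101 pc3: +8 =1920

Answer: 1920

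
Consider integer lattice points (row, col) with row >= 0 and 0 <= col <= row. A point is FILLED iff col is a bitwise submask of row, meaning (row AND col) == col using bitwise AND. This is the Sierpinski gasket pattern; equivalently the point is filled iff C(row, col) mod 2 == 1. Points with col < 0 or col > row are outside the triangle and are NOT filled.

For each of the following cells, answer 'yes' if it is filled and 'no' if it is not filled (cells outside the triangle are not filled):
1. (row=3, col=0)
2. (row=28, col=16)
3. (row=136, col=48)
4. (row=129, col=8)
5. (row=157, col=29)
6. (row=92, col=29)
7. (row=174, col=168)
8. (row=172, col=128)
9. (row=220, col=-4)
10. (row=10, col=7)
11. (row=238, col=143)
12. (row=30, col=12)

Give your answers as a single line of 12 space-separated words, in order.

(3,0): row=0b11, col=0b0, row AND col = 0b0 = 0; 0 == 0 -> filled
(28,16): row=0b11100, col=0b10000, row AND col = 0b10000 = 16; 16 == 16 -> filled
(136,48): row=0b10001000, col=0b110000, row AND col = 0b0 = 0; 0 != 48 -> empty
(129,8): row=0b10000001, col=0b1000, row AND col = 0b0 = 0; 0 != 8 -> empty
(157,29): row=0b10011101, col=0b11101, row AND col = 0b11101 = 29; 29 == 29 -> filled
(92,29): row=0b1011100, col=0b11101, row AND col = 0b11100 = 28; 28 != 29 -> empty
(174,168): row=0b10101110, col=0b10101000, row AND col = 0b10101000 = 168; 168 == 168 -> filled
(172,128): row=0b10101100, col=0b10000000, row AND col = 0b10000000 = 128; 128 == 128 -> filled
(220,-4): col outside [0, 220] -> not filled
(10,7): row=0b1010, col=0b111, row AND col = 0b10 = 2; 2 != 7 -> empty
(238,143): row=0b11101110, col=0b10001111, row AND col = 0b10001110 = 142; 142 != 143 -> empty
(30,12): row=0b11110, col=0b1100, row AND col = 0b1100 = 12; 12 == 12 -> filled

Answer: yes yes no no yes no yes yes no no no yes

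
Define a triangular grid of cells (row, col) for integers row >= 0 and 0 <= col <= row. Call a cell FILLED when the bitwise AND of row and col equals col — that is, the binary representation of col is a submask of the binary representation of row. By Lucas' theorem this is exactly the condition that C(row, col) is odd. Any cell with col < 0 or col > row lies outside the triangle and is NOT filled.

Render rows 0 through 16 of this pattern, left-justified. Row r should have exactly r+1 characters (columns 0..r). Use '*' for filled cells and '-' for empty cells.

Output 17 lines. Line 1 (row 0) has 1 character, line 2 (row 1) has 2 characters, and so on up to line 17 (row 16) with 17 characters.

r0=0: *
r1=1: **
r2=10: *-*
r3=11: ****
r4=100: *---*
r5=101: **--**
r6=110: *-*-*-*
r7=111: ********
r8=1000: *-------*
r9=1001: **------**
r10=1010: *-*-----*-*
r11=1011: ****----****
r12=1100: *---*---*---*
r13=1101: **--**--**--**
r14=1110: *-*-*-*-*-*-*-*
r15=1111: ****************
r16=10000: *---------------*

Answer: *
**
*-*
****
*---*
**--**
*-*-*-*
********
*-------*
**------**
*-*-----*-*
****----****
*---*---*---*
**--**--**--**
*-*-*-*-*-*-*-*
****************
*---------------*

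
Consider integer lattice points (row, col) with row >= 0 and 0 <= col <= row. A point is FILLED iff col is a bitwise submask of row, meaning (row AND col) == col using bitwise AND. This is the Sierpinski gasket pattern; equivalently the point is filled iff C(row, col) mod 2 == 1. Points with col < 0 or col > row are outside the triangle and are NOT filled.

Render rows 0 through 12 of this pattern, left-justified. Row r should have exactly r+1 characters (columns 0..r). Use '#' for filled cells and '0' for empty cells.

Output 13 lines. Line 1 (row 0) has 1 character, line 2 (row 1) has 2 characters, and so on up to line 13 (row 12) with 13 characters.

Answer: #
##
#0#
####
#000#
##00##
#0#0#0#
########
#0000000#
##000000##
#0#00000#0#
####0000####
#000#000#000#

Derivation:
r0=0: #
r1=1: ##
r2=10: #0#
r3=11: ####
r4=100: #000#
r5=101: ##00##
r6=110: #0#0#0#
r7=111: ########
r8=1000: #0000000#
r9=1001: ##000000##
r10=1010: #0#00000#0#
r11=1011: ####0000####
r12=1100: #000#000#000#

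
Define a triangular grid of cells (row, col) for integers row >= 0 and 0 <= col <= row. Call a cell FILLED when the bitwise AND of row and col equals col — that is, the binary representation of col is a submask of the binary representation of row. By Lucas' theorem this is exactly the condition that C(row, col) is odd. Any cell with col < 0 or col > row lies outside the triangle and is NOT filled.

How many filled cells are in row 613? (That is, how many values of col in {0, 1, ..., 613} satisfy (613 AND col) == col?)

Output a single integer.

613 in binary = 1001100101
popcount(613) = number of 1-bits in 1001100101 = 5
A col c satisfies (613 AND c) == c iff every set bit of c is also set in 613; each of the 5 set bits of 613 can independently be on or off in c.
count = 2^5 = 32

Answer: 32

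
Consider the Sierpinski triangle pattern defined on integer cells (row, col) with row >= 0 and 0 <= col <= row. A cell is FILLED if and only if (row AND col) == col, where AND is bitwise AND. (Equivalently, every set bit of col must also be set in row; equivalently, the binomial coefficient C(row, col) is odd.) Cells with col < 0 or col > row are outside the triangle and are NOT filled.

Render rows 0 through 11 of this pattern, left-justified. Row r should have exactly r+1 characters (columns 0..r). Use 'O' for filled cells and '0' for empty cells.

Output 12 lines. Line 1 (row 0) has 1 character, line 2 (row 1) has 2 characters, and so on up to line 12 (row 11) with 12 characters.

r0=0: O
r1=1: OO
r2=10: O0O
r3=11: OOOO
r4=100: O000O
r5=101: OO00OO
r6=110: O0O0O0O
r7=111: OOOOOOOO
r8=1000: O0000000O
r9=1001: OO000000OO
r10=1010: O0O00000O0O
r11=1011: OOOO0000OOOO

Answer: O
OO
O0O
OOOO
O000O
OO00OO
O0O0O0O
OOOOOOOO
O0000000O
OO000000OO
O0O00000O0O
OOOO0000OOOO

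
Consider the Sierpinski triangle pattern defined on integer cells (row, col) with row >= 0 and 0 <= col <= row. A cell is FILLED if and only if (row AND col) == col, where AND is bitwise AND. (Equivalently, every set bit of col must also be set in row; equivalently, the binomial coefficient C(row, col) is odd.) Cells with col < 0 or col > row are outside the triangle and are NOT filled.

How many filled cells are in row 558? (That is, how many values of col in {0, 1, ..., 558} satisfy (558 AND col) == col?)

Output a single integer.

558 in binary = 1000101110
popcount(558) = number of 1-bits in 1000101110 = 5
A col c satisfies (558 AND c) == c iff every set bit of c is also set in 558; each of the 5 set bits of 558 can independently be on or off in c.
count = 2^5 = 32

Answer: 32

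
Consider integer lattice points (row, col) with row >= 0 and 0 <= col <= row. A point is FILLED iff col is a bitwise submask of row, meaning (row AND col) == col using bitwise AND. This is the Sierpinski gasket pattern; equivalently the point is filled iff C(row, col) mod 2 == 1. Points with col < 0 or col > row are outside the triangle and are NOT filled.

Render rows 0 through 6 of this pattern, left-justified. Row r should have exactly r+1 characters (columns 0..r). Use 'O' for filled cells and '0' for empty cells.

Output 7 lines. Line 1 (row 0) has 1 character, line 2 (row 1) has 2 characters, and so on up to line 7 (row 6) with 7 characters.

Answer: O
OO
O0O
OOOO
O000O
OO00OO
O0O0O0O

Derivation:
r0=0: O
r1=1: OO
r2=10: O0O
r3=11: OOOO
r4=100: O000O
r5=101: OO00OO
r6=110: O0O0O0O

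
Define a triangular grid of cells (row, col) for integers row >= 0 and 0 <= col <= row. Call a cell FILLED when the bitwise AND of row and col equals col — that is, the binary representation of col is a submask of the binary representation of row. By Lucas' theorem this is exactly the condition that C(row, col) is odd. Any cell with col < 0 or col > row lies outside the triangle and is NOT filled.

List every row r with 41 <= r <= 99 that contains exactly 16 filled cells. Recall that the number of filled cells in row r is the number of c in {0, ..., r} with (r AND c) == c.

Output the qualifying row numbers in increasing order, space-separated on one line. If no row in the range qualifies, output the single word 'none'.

Answer: 43 45 46 51 53 54 57 58 60 71 75 77 78 83 85 86 89 90 92 99

Derivation:
Row r has 2^popcount(r) filled cells, so we need popcount(r) = log2(16) = 4.
Scan r = 41..99 and keep those with exactly 4 one-bits:
r=41=101001 popcount=3 -> skip
r=42=101010 popcount=3 -> skip
r=43=101011 popcount=4 -> KEEP
r=44=101100 popcount=3 -> skip
r=45=101101 popcount=4 -> KEEP
r=46=101110 popcount=4 -> KEEP
r=47=101111 popcount=5 -> skip
r=48=110000 popcount=2 -> skip
r=49=110001 popcount=3 -> skip
r=50=110010 popcount=3 -> skip
r=51=110011 popcount=4 -> KEEP
r=52=110100 popcount=3 -> skip
r=53=110101 popcount=4 -> KEEP
r=54=110110 popcount=4 -> KEEP
r=55=110111 popcount=5 -> skip
r=56=111000 popcount=3 -> skip
r=57=111001 popcount=4 -> KEEP
r=58=111010 popcount=4 -> KEEP
r=59=111011 popcount=5 -> skip
r=60=111100 popcount=4 -> KEEP
r=61=111101 popcount=5 -> skip
r=62=111110 popcount=5 -> skip
r=63=111111 popcount=6 -> skip
r=64=1000000 popcount=1 -> skip
r=65=1000001 popcount=2 -> skip
r=66=1000010 popcount=2 -> skip
r=67=1000011 popcount=3 -> skip
r=68=1000100 popcount=2 -> skip
r=69=1000101 popcount=3 -> skip
r=70=1000110 popcount=3 -> skip
r=71=1000111 popcount=4 -> KEEP
r=72=1001000 popcount=2 -> skip
r=73=1001001 popcount=3 -> skip
r=74=1001010 popcount=3 -> skip
r=75=1001011 popcount=4 -> KEEP
r=76=1001100 popcount=3 -> skip
r=77=1001101 popcount=4 -> KEEP
r=78=1001110 popcount=4 -> KEEP
r=79=1001111 popcount=5 -> skip
r=80=1010000 popcount=2 -> skip
r=81=1010001 popcount=3 -> skip
r=82=1010010 popcount=3 -> skip
r=83=1010011 popcount=4 -> KEEP
r=84=1010100 popcount=3 -> skip
r=85=1010101 popcount=4 -> KEEP
r=86=1010110 popcount=4 -> KEEP
r=87=1010111 popcount=5 -> skip
r=88=1011000 popcount=3 -> skip
r=89=1011001 popcount=4 -> KEEP
r=90=1011010 popcount=4 -> KEEP
r=91=1011011 popcount=5 -> skip
r=92=1011100 popcount=4 -> KEEP
r=93=1011101 popcount=5 -> skip
r=94=1011110 popcount=5 -> skip
r=95=1011111 popcount=6 -> skip
r=96=1100000 popcount=2 -> skip
r=97=1100001 popcount=3 -> skip
r=98=1100010 popcount=3 -> skip
r=99=1100011 popcount=4 -> KEEP
Kept rows: 43 45 46 51 53 54 57 58 60 71 75 77 78 83 85 86 89 90 92 99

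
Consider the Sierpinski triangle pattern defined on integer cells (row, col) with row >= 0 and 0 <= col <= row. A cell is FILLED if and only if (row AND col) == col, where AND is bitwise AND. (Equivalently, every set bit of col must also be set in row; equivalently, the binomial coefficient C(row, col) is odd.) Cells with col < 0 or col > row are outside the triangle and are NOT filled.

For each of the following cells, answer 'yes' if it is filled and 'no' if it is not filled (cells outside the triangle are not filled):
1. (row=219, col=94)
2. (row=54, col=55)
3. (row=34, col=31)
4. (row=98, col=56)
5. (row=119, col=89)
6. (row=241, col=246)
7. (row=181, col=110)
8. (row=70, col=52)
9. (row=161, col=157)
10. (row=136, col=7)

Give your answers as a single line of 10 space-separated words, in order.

Answer: no no no no no no no no no no

Derivation:
(219,94): row=0b11011011, col=0b1011110, row AND col = 0b1011010 = 90; 90 != 94 -> empty
(54,55): col outside [0, 54] -> not filled
(34,31): row=0b100010, col=0b11111, row AND col = 0b10 = 2; 2 != 31 -> empty
(98,56): row=0b1100010, col=0b111000, row AND col = 0b100000 = 32; 32 != 56 -> empty
(119,89): row=0b1110111, col=0b1011001, row AND col = 0b1010001 = 81; 81 != 89 -> empty
(241,246): col outside [0, 241] -> not filled
(181,110): row=0b10110101, col=0b1101110, row AND col = 0b100100 = 36; 36 != 110 -> empty
(70,52): row=0b1000110, col=0b110100, row AND col = 0b100 = 4; 4 != 52 -> empty
(161,157): row=0b10100001, col=0b10011101, row AND col = 0b10000001 = 129; 129 != 157 -> empty
(136,7): row=0b10001000, col=0b111, row AND col = 0b0 = 0; 0 != 7 -> empty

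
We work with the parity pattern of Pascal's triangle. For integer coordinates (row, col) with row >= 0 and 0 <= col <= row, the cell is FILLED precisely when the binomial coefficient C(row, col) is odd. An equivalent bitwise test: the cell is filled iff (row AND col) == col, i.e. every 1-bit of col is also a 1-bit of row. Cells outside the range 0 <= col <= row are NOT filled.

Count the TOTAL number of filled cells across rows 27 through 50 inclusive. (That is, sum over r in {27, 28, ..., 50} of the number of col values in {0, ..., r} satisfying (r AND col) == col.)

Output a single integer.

r27=11011 pc4: +16 =16
r28=11100 pc3: +8 =24
r29=11101 pc4: +16 =40
r30=11110 pc4: +16 =56
r31=11111 pc5: +32 =88
r32=100000 pc1: +2 =90
r33=100001 pc2: +4 =94
r34=100010 pc2: +4 =98
r35=100011 pc3: +8 =106
r36=100100 pc2: +4 =110
r37=100101 pc3: +8 =118
r38=100110 pc3: +8 =126
r39=100111 pc4: +16 =142
r40=101000 pc2: +4 =146
r41=101001 pc3: +8 =154
r42=101010 pc3: +8 =162
r43=101011 pc4: +16 =178
r44=101100 pc3: +8 =186
r45=101101 pc4: +16 =202
r46=101110 pc4: +16 =218
r47=101111 pc5: +32 =250
r48=110000 pc2: +4 =254
r49=110001 pc3: +8 =262
r50=110010 pc3: +8 =270

Answer: 270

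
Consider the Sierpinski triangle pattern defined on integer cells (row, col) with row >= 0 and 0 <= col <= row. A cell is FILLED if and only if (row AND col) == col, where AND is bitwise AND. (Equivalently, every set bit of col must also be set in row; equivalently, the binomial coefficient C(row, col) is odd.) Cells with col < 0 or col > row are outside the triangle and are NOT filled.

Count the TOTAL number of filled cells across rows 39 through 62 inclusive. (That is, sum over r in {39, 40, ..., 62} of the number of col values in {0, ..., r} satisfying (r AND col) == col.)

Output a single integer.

Answer: 384

Derivation:
r39=100111 pc4: +16 =16
r40=101000 pc2: +4 =20
r41=101001 pc3: +8 =28
r42=101010 pc3: +8 =36
r43=101011 pc4: +16 =52
r44=101100 pc3: +8 =60
r45=101101 pc4: +16 =76
r46=101110 pc4: +16 =92
r47=101111 pc5: +32 =124
r48=110000 pc2: +4 =128
r49=110001 pc3: +8 =136
r50=110010 pc3: +8 =144
r51=110011 pc4: +16 =160
r52=110100 pc3: +8 =168
r53=110101 pc4: +16 =184
r54=110110 pc4: +16 =200
r55=110111 pc5: +32 =232
r56=111000 pc3: +8 =240
r57=111001 pc4: +16 =256
r58=111010 pc4: +16 =272
r59=111011 pc5: +32 =304
r60=111100 pc4: +16 =320
r61=111101 pc5: +32 =352
r62=111110 pc5: +32 =384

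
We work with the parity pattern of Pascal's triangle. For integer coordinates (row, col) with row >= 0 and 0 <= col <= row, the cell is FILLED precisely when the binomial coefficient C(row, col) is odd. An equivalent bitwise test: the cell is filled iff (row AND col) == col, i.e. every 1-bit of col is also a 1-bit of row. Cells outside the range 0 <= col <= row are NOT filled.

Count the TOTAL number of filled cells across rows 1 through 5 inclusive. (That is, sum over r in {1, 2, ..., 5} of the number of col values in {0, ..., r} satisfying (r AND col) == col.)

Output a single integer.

r1=1 pc1: +2 =2
r2=10 pc1: +2 =4
r3=11 pc2: +4 =8
r4=100 pc1: +2 =10
r5=101 pc2: +4 =14

Answer: 14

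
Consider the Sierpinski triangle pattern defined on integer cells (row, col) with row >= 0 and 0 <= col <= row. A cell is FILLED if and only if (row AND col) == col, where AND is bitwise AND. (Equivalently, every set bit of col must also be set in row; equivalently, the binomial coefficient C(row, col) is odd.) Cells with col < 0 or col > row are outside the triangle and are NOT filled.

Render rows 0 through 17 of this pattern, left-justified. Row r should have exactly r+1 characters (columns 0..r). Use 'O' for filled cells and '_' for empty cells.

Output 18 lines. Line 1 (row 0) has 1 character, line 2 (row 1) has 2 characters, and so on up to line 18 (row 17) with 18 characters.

r0=0: O
r1=1: OO
r2=10: O_O
r3=11: OOOO
r4=100: O___O
r5=101: OO__OO
r6=110: O_O_O_O
r7=111: OOOOOOOO
r8=1000: O_______O
r9=1001: OO______OO
r10=1010: O_O_____O_O
r11=1011: OOOO____OOOO
r12=1100: O___O___O___O
r13=1101: OO__OO__OO__OO
r14=1110: O_O_O_O_O_O_O_O
r15=1111: OOOOOOOOOOOOOOOO
r16=10000: O_______________O
r17=10001: OO______________OO

Answer: O
OO
O_O
OOOO
O___O
OO__OO
O_O_O_O
OOOOOOOO
O_______O
OO______OO
O_O_____O_O
OOOO____OOOO
O___O___O___O
OO__OO__OO__OO
O_O_O_O_O_O_O_O
OOOOOOOOOOOOOOOO
O_______________O
OO______________OO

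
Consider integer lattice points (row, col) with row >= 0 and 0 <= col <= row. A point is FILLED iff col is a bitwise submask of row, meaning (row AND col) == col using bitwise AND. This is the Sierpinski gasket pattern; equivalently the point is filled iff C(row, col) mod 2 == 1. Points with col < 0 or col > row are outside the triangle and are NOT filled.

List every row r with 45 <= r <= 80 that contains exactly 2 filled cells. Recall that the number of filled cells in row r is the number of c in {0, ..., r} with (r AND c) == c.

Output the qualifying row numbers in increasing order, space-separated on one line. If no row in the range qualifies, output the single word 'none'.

Row r has 2^popcount(r) filled cells, so we need popcount(r) = log2(2) = 1.
Scan r = 45..80 and keep those with exactly 1 one-bits:
r=45=101101 popcount=4 -> skip
r=46=101110 popcount=4 -> skip
r=47=101111 popcount=5 -> skip
r=48=110000 popcount=2 -> skip
r=49=110001 popcount=3 -> skip
r=50=110010 popcount=3 -> skip
r=51=110011 popcount=4 -> skip
r=52=110100 popcount=3 -> skip
r=53=110101 popcount=4 -> skip
r=54=110110 popcount=4 -> skip
r=55=110111 popcount=5 -> skip
r=56=111000 popcount=3 -> skip
r=57=111001 popcount=4 -> skip
r=58=111010 popcount=4 -> skip
r=59=111011 popcount=5 -> skip
r=60=111100 popcount=4 -> skip
r=61=111101 popcount=5 -> skip
r=62=111110 popcount=5 -> skip
r=63=111111 popcount=6 -> skip
r=64=1000000 popcount=1 -> KEEP
r=65=1000001 popcount=2 -> skip
r=66=1000010 popcount=2 -> skip
r=67=1000011 popcount=3 -> skip
r=68=1000100 popcount=2 -> skip
r=69=1000101 popcount=3 -> skip
r=70=1000110 popcount=3 -> skip
r=71=1000111 popcount=4 -> skip
r=72=1001000 popcount=2 -> skip
r=73=1001001 popcount=3 -> skip
r=74=1001010 popcount=3 -> skip
r=75=1001011 popcount=4 -> skip
r=76=1001100 popcount=3 -> skip
r=77=1001101 popcount=4 -> skip
r=78=1001110 popcount=4 -> skip
r=79=1001111 popcount=5 -> skip
r=80=1010000 popcount=2 -> skip
Kept rows: 64

Answer: 64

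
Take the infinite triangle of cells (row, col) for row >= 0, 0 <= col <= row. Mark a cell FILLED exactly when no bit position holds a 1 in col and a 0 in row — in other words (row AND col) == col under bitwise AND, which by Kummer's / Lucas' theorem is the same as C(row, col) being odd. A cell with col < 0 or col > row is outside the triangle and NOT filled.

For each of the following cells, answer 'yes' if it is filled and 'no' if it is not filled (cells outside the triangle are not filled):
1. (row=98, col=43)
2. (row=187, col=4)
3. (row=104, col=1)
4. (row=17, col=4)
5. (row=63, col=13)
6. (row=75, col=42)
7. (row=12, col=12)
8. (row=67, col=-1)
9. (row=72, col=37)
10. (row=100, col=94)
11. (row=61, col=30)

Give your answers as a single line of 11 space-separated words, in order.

(98,43): row=0b1100010, col=0b101011, row AND col = 0b100010 = 34; 34 != 43 -> empty
(187,4): row=0b10111011, col=0b100, row AND col = 0b0 = 0; 0 != 4 -> empty
(104,1): row=0b1101000, col=0b1, row AND col = 0b0 = 0; 0 != 1 -> empty
(17,4): row=0b10001, col=0b100, row AND col = 0b0 = 0; 0 != 4 -> empty
(63,13): row=0b111111, col=0b1101, row AND col = 0b1101 = 13; 13 == 13 -> filled
(75,42): row=0b1001011, col=0b101010, row AND col = 0b1010 = 10; 10 != 42 -> empty
(12,12): row=0b1100, col=0b1100, row AND col = 0b1100 = 12; 12 == 12 -> filled
(67,-1): col outside [0, 67] -> not filled
(72,37): row=0b1001000, col=0b100101, row AND col = 0b0 = 0; 0 != 37 -> empty
(100,94): row=0b1100100, col=0b1011110, row AND col = 0b1000100 = 68; 68 != 94 -> empty
(61,30): row=0b111101, col=0b11110, row AND col = 0b11100 = 28; 28 != 30 -> empty

Answer: no no no no yes no yes no no no no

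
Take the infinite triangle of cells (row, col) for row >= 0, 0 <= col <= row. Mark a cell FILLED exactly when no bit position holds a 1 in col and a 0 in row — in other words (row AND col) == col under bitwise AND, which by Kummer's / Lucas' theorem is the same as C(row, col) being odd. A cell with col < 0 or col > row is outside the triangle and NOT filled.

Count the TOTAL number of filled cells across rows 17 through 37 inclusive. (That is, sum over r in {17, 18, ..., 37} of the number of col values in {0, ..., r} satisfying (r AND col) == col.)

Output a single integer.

Answer: 190

Derivation:
r17=10001 pc2: +4 =4
r18=10010 pc2: +4 =8
r19=10011 pc3: +8 =16
r20=10100 pc2: +4 =20
r21=10101 pc3: +8 =28
r22=10110 pc3: +8 =36
r23=10111 pc4: +16 =52
r24=11000 pc2: +4 =56
r25=11001 pc3: +8 =64
r26=11010 pc3: +8 =72
r27=11011 pc4: +16 =88
r28=11100 pc3: +8 =96
r29=11101 pc4: +16 =112
r30=11110 pc4: +16 =128
r31=11111 pc5: +32 =160
r32=100000 pc1: +2 =162
r33=100001 pc2: +4 =166
r34=100010 pc2: +4 =170
r35=100011 pc3: +8 =178
r36=100100 pc2: +4 =182
r37=100101 pc3: +8 =190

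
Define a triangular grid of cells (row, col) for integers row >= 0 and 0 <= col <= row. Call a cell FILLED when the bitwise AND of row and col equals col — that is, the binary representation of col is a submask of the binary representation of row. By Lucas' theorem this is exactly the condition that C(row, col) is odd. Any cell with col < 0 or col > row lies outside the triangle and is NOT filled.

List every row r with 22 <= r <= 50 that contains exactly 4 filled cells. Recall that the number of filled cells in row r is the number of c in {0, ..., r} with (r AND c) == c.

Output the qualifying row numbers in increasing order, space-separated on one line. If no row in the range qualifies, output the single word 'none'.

Row r has 2^popcount(r) filled cells, so we need popcount(r) = log2(4) = 2.
Scan r = 22..50 and keep those with exactly 2 one-bits:
r=22=10110 popcount=3 -> skip
r=23=10111 popcount=4 -> skip
r=24=11000 popcount=2 -> KEEP
r=25=11001 popcount=3 -> skip
r=26=11010 popcount=3 -> skip
r=27=11011 popcount=4 -> skip
r=28=11100 popcount=3 -> skip
r=29=11101 popcount=4 -> skip
r=30=11110 popcount=4 -> skip
r=31=11111 popcount=5 -> skip
r=32=100000 popcount=1 -> skip
r=33=100001 popcount=2 -> KEEP
r=34=100010 popcount=2 -> KEEP
r=35=100011 popcount=3 -> skip
r=36=100100 popcount=2 -> KEEP
r=37=100101 popcount=3 -> skip
r=38=100110 popcount=3 -> skip
r=39=100111 popcount=4 -> skip
r=40=101000 popcount=2 -> KEEP
r=41=101001 popcount=3 -> skip
r=42=101010 popcount=3 -> skip
r=43=101011 popcount=4 -> skip
r=44=101100 popcount=3 -> skip
r=45=101101 popcount=4 -> skip
r=46=101110 popcount=4 -> skip
r=47=101111 popcount=5 -> skip
r=48=110000 popcount=2 -> KEEP
r=49=110001 popcount=3 -> skip
r=50=110010 popcount=3 -> skip
Kept rows: 24 33 34 36 40 48

Answer: 24 33 34 36 40 48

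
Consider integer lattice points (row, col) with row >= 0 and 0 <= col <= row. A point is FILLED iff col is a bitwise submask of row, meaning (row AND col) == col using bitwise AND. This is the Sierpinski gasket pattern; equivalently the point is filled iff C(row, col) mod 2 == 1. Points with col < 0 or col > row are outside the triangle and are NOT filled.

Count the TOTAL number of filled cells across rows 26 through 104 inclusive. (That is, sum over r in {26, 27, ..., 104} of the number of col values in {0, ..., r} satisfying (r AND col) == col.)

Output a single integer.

r26=11010 pc3: +8 =8
r27=11011 pc4: +16 =24
r28=11100 pc3: +8 =32
r29=11101 pc4: +16 =48
r30=11110 pc4: +16 =64
r31=11111 pc5: +32 =96
r32=100000 pc1: +2 =98
r33=100001 pc2: +4 =102
r34=100010 pc2: +4 =106
r35=100011 pc3: +8 =114
r36=100100 pc2: +4 =118
r37=100101 pc3: +8 =126
r38=100110 pc3: +8 =134
r39=100111 pc4: +16 =150
r40=101000 pc2: +4 =154
r41=101001 pc3: +8 =162
r42=101010 pc3: +8 =170
r43=101011 pc4: +16 =186
r44=101100 pc3: +8 =194
r45=101101 pc4: +16 =210
r46=101110 pc4: +16 =226
r47=101111 pc5: +32 =258
r48=110000 pc2: +4 =262
r49=110001 pc3: +8 =270
r50=110010 pc3: +8 =278
r51=110011 pc4: +16 =294
r52=110100 pc3: +8 =302
r53=110101 pc4: +16 =318
r54=110110 pc4: +16 =334
r55=110111 pc5: +32 =366
r56=111000 pc3: +8 =374
r57=111001 pc4: +16 =390
r58=111010 pc4: +16 =406
r59=111011 pc5: +32 =438
r60=111100 pc4: +16 =454
r61=111101 pc5: +32 =486
r62=111110 pc5: +32 =518
r63=111111 pc6: +64 =582
r64=1000000 pc1: +2 =584
r65=1000001 pc2: +4 =588
r66=1000010 pc2: +4 =592
r67=1000011 pc3: +8 =600
r68=1000100 pc2: +4 =604
r69=1000101 pc3: +8 =612
r70=1000110 pc3: +8 =620
r71=1000111 pc4: +16 =636
r72=1001000 pc2: +4 =640
r73=1001001 pc3: +8 =648
r74=1001010 pc3: +8 =656
r75=1001011 pc4: +16 =672
r76=1001100 pc3: +8 =680
r77=1001101 pc4: +16 =696
r78=1001110 pc4: +16 =712
r79=1001111 pc5: +32 =744
r80=1010000 pc2: +4 =748
r81=1010001 pc3: +8 =756
r82=1010010 pc3: +8 =764
r83=1010011 pc4: +16 =780
r84=1010100 pc3: +8 =788
r85=1010101 pc4: +16 =804
r86=1010110 pc4: +16 =820
r87=1010111 pc5: +32 =852
r88=1011000 pc3: +8 =860
r89=1011001 pc4: +16 =876
r90=1011010 pc4: +16 =892
r91=1011011 pc5: +32 =924
r92=1011100 pc4: +16 =940
r93=1011101 pc5: +32 =972
r94=1011110 pc5: +32 =1004
r95=1011111 pc6: +64 =1068
r96=1100000 pc2: +4 =1072
r97=1100001 pc3: +8 =1080
r98=1100010 pc3: +8 =1088
r99=1100011 pc4: +16 =1104
r100=1100100 pc3: +8 =1112
r101=1100101 pc4: +16 =1128
r102=1100110 pc4: +16 =1144
r103=1100111 pc5: +32 =1176
r104=1101000 pc3: +8 =1184

Answer: 1184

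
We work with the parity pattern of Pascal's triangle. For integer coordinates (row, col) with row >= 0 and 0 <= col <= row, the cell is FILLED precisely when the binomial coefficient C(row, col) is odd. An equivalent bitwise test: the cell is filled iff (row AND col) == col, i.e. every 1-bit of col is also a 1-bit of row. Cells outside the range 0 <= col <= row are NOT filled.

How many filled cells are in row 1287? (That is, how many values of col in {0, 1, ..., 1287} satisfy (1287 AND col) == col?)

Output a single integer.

1287 in binary = 10100000111
popcount(1287) = number of 1-bits in 10100000111 = 5
A col c satisfies (1287 AND c) == c iff every set bit of c is also set in 1287; each of the 5 set bits of 1287 can independently be on or off in c.
count = 2^5 = 32

Answer: 32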